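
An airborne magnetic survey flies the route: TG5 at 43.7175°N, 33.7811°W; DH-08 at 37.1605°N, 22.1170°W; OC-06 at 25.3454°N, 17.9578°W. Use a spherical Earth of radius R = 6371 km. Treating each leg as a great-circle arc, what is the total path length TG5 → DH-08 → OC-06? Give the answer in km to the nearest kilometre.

2597 km

TG5→DH-08: c = 0.192316 rad, d = 1225.25 km
DH-08→OC-06: c = 0.215280 rad, d = 1371.55 km
Total = 1225.25 + 1371.55 = 2596.79 km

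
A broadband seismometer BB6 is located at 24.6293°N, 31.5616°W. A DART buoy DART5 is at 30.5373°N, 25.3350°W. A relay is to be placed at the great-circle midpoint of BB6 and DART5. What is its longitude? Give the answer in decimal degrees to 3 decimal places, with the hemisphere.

Bx = cos φ₂ cos Δλ = 0.856218,  By = cos φ₂ sin Δλ = 0.093417
φₘ = atan2(sin φ₁ + sin φ₂, √((cos φ₁ + Bx)² + By²)) = 27.61802°
λₘ = λ₁ + atan2(By, cos φ₁ + Bx) = -28.53231°

28.532°W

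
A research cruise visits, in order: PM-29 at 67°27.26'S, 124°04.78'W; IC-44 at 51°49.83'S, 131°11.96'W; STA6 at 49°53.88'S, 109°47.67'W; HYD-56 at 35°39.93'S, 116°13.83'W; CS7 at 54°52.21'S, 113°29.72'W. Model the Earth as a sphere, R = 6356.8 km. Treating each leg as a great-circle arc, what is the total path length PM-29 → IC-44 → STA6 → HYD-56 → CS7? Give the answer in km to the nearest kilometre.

7088 km

PM-29: φ = -67.45433°, λ = -124.07967°
IC-44: φ = -51.83050°, λ = -131.19933°
STA6: φ = -49.89800°, λ = -109.79450°
HYD-56: φ = -35.66550°, λ = -116.23050°
CS7: φ = -54.87017°, λ = -113.49533°
PM-29→IC-44: c = 0.279391 rad, d = 1776.03 km
IC-44→STA6: c = 0.237310 rad, d = 1508.53 km
STA6→HYD-56: c = 0.261482 rad, d = 1662.19 km
HYD-56→CS7: c = 0.336800 rad, d = 2140.97 km
Total = 1776.03 + 1508.53 + 1662.19 + 2140.97 = 7087.73 km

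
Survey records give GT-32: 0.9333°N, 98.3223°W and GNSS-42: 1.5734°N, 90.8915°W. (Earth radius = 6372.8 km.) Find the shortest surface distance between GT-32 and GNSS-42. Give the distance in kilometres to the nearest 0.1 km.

829.4 km

Δφ = 0.6401°,  Δλ = 7.4308°
a = sin²(Δφ/2) + cos φ₁ cos φ₂ sin²(Δλ/2) = 0.004228
c = 2·arcsin(√a) = 0.130141 rad = 7.4565°
d = R·c = 6372.8 × 0.130141 = 829.4 km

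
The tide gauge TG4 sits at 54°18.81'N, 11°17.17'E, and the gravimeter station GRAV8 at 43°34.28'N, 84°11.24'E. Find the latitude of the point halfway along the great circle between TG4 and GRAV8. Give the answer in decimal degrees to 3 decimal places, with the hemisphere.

54.898°N

TG4: φ = +54.31350°, λ = +11.28617°
GRAV8: φ = +43.57133°, λ = +84.18733°
Bx = cos φ₂ cos Δλ = 0.213023,  By = cos φ₂ sin Δλ = 0.692492
φₘ = atan2(sin φ₁ + sin φ₂, √((cos φ₁ + Bx)² + By²)) = 54.89771°
λₘ = λ₁ + atan2(By, cos φ₁ + Bx) = 52.29502°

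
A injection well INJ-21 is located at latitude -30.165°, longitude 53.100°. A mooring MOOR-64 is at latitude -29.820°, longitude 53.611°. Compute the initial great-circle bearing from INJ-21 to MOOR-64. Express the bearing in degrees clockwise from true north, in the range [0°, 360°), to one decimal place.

Δλ = 0.5110°
y = sin Δλ · cos φ₂ = 0.007738
x = cos φ₁ sin φ₂ − sin φ₁ cos φ₂ cos Δλ = 0.006004
θ = atan2(y, x) = 52.1903° → 52.1903° (mod 360°)

52.2°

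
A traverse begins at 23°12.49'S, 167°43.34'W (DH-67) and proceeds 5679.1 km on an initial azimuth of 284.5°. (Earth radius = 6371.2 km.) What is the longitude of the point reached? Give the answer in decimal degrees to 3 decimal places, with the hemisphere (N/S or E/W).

DH-67: φ = -23.20817°, λ = -167.72233°
δ = d/R = 5679.1/6371.2 = 0.891371 rad
φ₂ = arcsin(sin φ₁ cos δ + cos φ₁ sin δ cos θ)
   = arcsin(-0.39407·0.62835 + 0.91908·0.77793·0.25038) = -3.93340°
λ₂ = λ₁ + atan2(sin θ sin δ cos φ₁, cos δ − sin φ₁ sin φ₂) = 143.25816°

143.258°E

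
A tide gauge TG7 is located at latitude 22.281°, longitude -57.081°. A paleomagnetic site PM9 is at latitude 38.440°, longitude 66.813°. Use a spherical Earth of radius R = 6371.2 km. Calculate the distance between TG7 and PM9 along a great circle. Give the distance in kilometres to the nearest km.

Δφ = 16.1590°,  Δλ = 123.8940°
a = sin²(Δφ/2) + cos φ₁ cos φ₂ sin²(Δλ/2) = 0.584232
c = 2·arcsin(√a) = 1.740067 rad = 99.6985°
d = R·c = 6371.2 × 1.740067 = 11086.3 km

11086 km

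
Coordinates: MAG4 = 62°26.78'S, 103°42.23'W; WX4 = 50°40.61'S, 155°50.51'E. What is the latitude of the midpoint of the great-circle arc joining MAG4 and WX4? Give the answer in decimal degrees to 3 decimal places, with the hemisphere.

MAG4: φ = -62.44633°, λ = -103.70383°
WX4: φ = -50.67683°, λ = +155.84183°
Bx = cos φ₂ cos Δλ = -0.114985,  By = cos φ₂ sin Δλ = -0.623174
φₘ = atan2(sin φ₁ + sin φ₂, √((cos φ₁ + Bx)² + By²)) = -66.74131°
λₘ = λ₁ + atan2(By, cos φ₁ + Bx) = -164.55191°

66.741°S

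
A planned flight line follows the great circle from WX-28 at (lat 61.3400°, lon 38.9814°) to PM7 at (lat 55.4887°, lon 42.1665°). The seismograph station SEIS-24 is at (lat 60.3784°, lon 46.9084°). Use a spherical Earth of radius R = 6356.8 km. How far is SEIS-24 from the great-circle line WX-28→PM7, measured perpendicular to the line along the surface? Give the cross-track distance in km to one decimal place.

390.1 km

δ₁₃ = central angle WX-28→SEIS-24 = 0.069383 rad  (haversine)
θ₁₃ = bearing WX-28→SEIS-24 = 100.503°,  θ₁₂ = bearing WX-28→PM7 = 162.718°
dₓₜ = R·arcsin(sin δ₁₃ · sin(θ₁₃ − θ₁₂)) = 6356.8·arcsin(0.06933·sin(-62.214°)) = -390.129 km
|dₓₜ| = 390.129 km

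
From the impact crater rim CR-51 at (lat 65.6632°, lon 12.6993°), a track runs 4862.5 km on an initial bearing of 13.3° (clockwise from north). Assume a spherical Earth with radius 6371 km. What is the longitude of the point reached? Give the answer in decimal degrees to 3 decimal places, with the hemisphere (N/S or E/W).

δ = d/R = 4862.5/6371 = 0.763224 rad
φ₂ = arcsin(sin φ₁ cos δ + cos φ₁ sin δ cos θ)
   = arcsin(0.91114·0.72261 + 0.41210·0.69125·0.97318) = 69.32927°
λ₂ = λ₁ + atan2(sin θ sin δ cos φ₁, cos δ − sin φ₁ sin φ₂) = 165.92392°

165.924°E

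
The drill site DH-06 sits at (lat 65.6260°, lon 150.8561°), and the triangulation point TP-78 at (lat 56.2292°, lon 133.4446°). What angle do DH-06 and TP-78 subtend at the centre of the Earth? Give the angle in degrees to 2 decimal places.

12.56°

Δφ = -9.3968°,  Δλ = -17.4115°
a = sin²(Δφ/2) + cos φ₁ cos φ₂ sin²(Δλ/2) = 0.011965
c = 2·arcsin(√a) = 0.219208 rad = 12.5597°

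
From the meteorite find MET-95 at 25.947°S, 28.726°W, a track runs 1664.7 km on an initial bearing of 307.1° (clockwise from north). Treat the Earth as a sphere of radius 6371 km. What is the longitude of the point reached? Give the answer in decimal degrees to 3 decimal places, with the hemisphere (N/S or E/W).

41.129°W

δ = d/R = 1664.7/6371 = 0.261293 rad
φ₂ = arcsin(sin φ₁ cos δ + cos φ₁ sin δ cos θ)
   = arcsin(-0.43754·0.96606 + 0.89920·0.25833·0.60321) = -16.41357°
λ₂ = λ₁ + atan2(sin θ sin δ cos φ₁, cos δ − sin φ₁ sin φ₂) = -41.12941°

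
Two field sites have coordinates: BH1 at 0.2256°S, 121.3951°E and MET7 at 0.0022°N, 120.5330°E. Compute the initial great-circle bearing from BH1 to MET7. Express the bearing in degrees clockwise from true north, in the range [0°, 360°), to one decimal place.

284.8°

Δλ = -0.8621°
y = sin Δλ · cos φ₂ = -0.015046
x = cos φ₁ sin φ₂ − sin φ₁ cos φ₂ cos Δλ = 0.003975
θ = atan2(y, x) = -75.1996° → 284.8004° (mod 360°)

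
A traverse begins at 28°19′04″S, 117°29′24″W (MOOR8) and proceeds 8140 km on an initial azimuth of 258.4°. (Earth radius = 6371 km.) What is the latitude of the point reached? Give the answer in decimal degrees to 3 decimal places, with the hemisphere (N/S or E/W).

MOOR8: φ = -28.31778°, λ = -117.49000°
δ = d/R = 8140/6371 = 1.277664 rad
φ₂ = arcsin(sin φ₁ cos δ + cos φ₁ sin δ cos θ)
   = arcsin(-0.47436·0.28895 + 0.88033·0.95734·-0.20108) = -17.85034°
λ₂ = λ₁ + atan2(sin θ sin δ cos φ₁, cos δ − sin φ₁ sin φ₂) = 162.37369°

17.850°S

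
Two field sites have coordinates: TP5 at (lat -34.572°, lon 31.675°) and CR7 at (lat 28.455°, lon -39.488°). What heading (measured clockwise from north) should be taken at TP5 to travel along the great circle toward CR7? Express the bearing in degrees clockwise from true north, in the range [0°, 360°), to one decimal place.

Δλ = -71.1630°
y = sin Δλ · cos φ₂ = -0.832103
x = cos φ₁ sin φ₂ − sin φ₁ cos φ₂ cos Δλ = 0.553411
θ = atan2(y, x) = -56.3731° → 303.6269° (mod 360°)

303.6°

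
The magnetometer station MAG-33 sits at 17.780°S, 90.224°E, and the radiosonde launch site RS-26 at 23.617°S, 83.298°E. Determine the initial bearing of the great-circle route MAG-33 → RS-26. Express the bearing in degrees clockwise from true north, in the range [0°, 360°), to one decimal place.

226.8°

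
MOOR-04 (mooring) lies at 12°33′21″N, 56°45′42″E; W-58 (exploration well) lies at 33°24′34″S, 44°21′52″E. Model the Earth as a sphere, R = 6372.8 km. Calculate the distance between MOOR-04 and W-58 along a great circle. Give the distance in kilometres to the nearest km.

MOOR-04: φ = +12.55583°, λ = +56.76167°
W-58: φ = -33.40944°, λ = +44.36444°
Δφ = -45.9653°,  Δλ = -12.3972°
a = sin²(Δφ/2) + cos φ₁ cos φ₂ sin²(Δλ/2) = 0.161952
c = 2·arcsin(√a) = 0.828346 rad = 47.4607°
d = R·c = 6372.8 × 0.828346 = 5278.9 km

5279 km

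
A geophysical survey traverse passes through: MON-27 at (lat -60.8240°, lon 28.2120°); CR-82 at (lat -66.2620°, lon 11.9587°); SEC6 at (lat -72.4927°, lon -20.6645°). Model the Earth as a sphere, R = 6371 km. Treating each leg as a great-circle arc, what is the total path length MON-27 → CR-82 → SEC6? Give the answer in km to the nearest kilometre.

MON-27→CR-82: c = 0.157285 rad, d = 1002.06 km
CR-82→SEC6: c = 0.224131 rad, d = 1427.94 km
Total = 1002.06 + 1427.94 = 2430.00 km

2430 km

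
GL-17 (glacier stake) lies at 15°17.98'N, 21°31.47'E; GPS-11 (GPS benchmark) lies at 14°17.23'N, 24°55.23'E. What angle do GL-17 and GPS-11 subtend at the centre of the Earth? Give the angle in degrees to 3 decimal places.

GL-17: φ = +15.29967°, λ = +21.52450°
GPS-11: φ = +14.28717°, λ = +24.92050°
Δφ = -1.0125°,  Δλ = 3.3960°
a = sin²(Δφ/2) + cos φ₁ cos φ₂ sin²(Δλ/2) = 0.000899
c = 2·arcsin(√a) = 0.059968 rad = 3.4359°

3.436°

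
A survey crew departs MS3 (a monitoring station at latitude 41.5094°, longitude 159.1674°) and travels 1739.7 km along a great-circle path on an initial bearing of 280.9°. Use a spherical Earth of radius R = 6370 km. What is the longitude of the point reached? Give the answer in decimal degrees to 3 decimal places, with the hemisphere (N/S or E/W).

138.092°E

δ = d/R = 1739.7/6370 = 0.273108 rad
φ₂ = arcsin(sin φ₁ cos δ + cos φ₁ sin δ cos θ)
   = arcsin(0.66274·0.96294 + 0.74885·0.26973·0.18910) = 42.56093°
λ₂ = λ₁ + atan2(sin θ sin δ cos φ₁, cos δ − sin φ₁ sin φ₂) = 138.09233°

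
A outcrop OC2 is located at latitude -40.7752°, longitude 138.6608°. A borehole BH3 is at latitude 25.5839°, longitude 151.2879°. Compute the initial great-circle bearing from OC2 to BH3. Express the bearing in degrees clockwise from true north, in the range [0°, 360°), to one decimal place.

Δλ = 12.6271°
y = sin Δλ · cos φ₂ = 0.197171
x = cos φ₁ sin φ₂ − sin φ₁ cos φ₂ cos Δλ = 0.901829
θ = atan2(y, x) = 12.3328° → 12.3328° (mod 360°)

12.3°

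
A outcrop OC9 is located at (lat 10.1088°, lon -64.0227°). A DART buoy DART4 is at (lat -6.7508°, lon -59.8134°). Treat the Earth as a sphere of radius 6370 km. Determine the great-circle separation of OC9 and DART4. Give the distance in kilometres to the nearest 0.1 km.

1931.5 km

Δφ = -16.8596°,  Δλ = 4.2093°
a = sin²(Δφ/2) + cos φ₁ cos φ₂ sin²(Δλ/2) = 0.022809
c = 2·arcsin(√a) = 0.303216 rad = 17.3730°
d = R·c = 6370 × 0.303216 = 1931.5 km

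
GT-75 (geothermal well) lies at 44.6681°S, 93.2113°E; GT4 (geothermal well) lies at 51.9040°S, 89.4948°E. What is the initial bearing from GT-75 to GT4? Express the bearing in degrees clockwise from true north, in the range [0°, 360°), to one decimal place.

197.5°

Δλ = -3.7165°
y = sin Δλ · cos φ₂ = -0.039993
x = cos φ₁ sin φ₂ − sin φ₁ cos φ₂ cos Δλ = -0.126867
θ = atan2(y, x) = -162.5035° → 197.4965° (mod 360°)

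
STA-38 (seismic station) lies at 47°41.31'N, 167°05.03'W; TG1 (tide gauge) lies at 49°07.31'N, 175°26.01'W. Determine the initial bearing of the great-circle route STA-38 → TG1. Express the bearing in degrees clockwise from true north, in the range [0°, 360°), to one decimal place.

287.6°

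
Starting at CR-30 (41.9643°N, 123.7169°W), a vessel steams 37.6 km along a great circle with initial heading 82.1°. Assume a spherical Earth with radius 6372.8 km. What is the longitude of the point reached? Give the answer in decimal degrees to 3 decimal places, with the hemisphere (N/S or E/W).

123.266°W

δ = d/R = 37.6/6372.8 = 0.005900 rad
φ₂ = arcsin(sin φ₁ cos δ + cos φ₁ sin δ cos θ)
   = arcsin(0.66867·0.99998 + 0.74356·0.00590·0.13744) = 42.00988°
λ₂ = λ₁ + atan2(sin θ sin δ cos φ₁, cos δ − sin φ₁ sin φ₂) = -123.26625°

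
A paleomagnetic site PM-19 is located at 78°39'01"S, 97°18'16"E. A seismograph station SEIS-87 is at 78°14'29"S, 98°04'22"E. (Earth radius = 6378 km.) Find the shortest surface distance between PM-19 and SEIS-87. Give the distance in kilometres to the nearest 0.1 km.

PM-19: φ = -78.65028°, λ = +97.30444°
SEIS-87: φ = -78.24139°, λ = +98.07278°
Δφ = 0.4089°,  Δλ = 0.7683°
a = sin²(Δφ/2) + cos φ₁ cos φ₂ sin²(Δλ/2) = 0.000015
c = 2·arcsin(√a) = 0.007625 rad = 0.4369°
d = R·c = 6378 × 0.007625 = 48.6 km

48.6 km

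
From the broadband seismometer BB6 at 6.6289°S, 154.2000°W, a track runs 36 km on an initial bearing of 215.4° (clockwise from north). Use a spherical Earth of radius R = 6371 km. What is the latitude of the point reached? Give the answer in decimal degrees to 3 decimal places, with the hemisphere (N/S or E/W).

δ = d/R = 36/6371 = 0.005651 rad
φ₂ = arcsin(sin φ₁ cos δ + cos φ₁ sin δ cos θ)
   = arcsin(-0.11544·0.99998 + 0.99331·0.00565·-0.81513) = -6.89277°
λ₂ = λ₁ + atan2(sin θ sin δ cos φ₁, cos δ − sin φ₁ sin φ₂) = -154.38891°

6.893°S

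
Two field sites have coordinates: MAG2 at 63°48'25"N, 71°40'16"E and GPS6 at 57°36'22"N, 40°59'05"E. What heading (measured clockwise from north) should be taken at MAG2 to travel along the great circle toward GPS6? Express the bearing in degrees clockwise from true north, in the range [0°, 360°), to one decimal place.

MAG2: φ = +63.80694°, λ = +71.67111°
GPS6: φ = +57.60611°, λ = +40.98472°
Δλ = -30.6864°
y = sin Δλ · cos φ₂ = -0.273407
x = cos φ₁ sin φ₂ − sin φ₁ cos φ₂ cos Δλ = -0.040700
θ = atan2(y, x) = -98.4670° → 261.5330° (mod 360°)

261.5°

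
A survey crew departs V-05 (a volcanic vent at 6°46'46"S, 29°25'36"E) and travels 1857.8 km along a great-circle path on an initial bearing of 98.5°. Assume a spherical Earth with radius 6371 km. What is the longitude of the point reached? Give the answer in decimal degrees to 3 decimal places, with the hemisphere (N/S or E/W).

V-05: φ = -6.77944°, λ = +29.42667°
δ = d/R = 1857.8/6371 = 0.291603 rad
φ₂ = arcsin(sin φ₁ cos δ + cos φ₁ sin δ cos θ)
   = arcsin(-0.11805·0.95778 + 0.99301·0.28749·-0.14781) = -8.93191°
λ₂ = λ₁ + atan2(sin θ sin δ cos φ₁, cos δ − sin φ₁ sin φ₂) = 46.15415°

46.154°E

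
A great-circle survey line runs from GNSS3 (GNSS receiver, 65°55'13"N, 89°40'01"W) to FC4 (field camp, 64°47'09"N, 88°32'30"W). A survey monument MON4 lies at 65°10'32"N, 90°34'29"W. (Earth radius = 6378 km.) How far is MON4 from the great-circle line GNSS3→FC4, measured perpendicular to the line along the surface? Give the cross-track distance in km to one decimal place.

GNSS3: φ = +65.92028°, λ = -89.66694°
FC4: φ = +64.78583°, λ = -88.54167°
MON4: φ = +65.17556°, λ = -90.57472°
δ₁₃ = central angle GNSS3→MON4 = 0.014558 rad  (haversine)
θ₁₃ = bearing GNSS3→MON4 = 207.188°,  θ₁₂ = bearing GNSS3→FC4 = 157.015°
dₓₜ = R·arcsin(sin δ₁₃ · sin(θ₁₃ − θ₁₂)) = 6378·arcsin(0.01456·sin(50.173°)) = 71.308 km
|dₓₜ| = 71.308 km

71.3 km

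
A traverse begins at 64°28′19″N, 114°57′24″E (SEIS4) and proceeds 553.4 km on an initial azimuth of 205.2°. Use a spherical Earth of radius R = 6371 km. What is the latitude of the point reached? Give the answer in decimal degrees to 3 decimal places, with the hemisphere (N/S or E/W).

59.899°N

SEIS4: φ = +64.47194°, λ = +114.95667°
δ = d/R = 553.4/6371 = 0.086862 rad
φ₂ = arcsin(sin φ₁ cos δ + cos φ₁ sin δ cos θ)
   = arcsin(0.90237·0.99623 + 0.43095·0.08675·-0.90483) = 59.89914°
λ₂ = λ₁ + atan2(sin θ sin δ cos φ₁, cos δ − sin φ₁ sin φ₂) = 110.73295°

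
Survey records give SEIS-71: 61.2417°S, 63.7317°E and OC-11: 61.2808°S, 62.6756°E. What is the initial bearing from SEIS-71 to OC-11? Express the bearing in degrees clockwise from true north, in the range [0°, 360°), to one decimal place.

Δλ = -1.0561°
y = sin Δλ · cos φ₂ = -0.008857
x = cos φ₁ sin φ₂ − sin φ₁ cos φ₂ cos Δλ = -0.000754
θ = atan2(y, x) = -94.8660° → 265.1340° (mod 360°)

265.1°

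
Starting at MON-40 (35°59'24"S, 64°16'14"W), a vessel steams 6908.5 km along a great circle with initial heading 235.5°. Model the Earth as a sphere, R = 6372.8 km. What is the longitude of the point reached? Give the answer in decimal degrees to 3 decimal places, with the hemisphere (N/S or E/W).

MON-40: φ = -35.99000°, λ = -64.27056°
δ = d/R = 6908.5/6372.8 = 1.084060 rad
φ₂ = arcsin(sin φ₁ cos δ + cos φ₁ sin δ cos θ)
   = arcsin(-0.58764·0.46774 + 0.80912·0.88386·-0.56641) = -42.83842°
λ₂ = λ₁ + atan2(sin θ sin δ cos φ₁, cos δ − sin φ₁ sin φ₂) = -147.67135°

147.671°W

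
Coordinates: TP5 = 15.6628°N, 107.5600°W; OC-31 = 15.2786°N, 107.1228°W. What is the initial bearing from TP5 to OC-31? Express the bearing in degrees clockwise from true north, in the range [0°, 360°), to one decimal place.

132.3°

Δλ = 0.4372°
y = sin Δλ · cos φ₂ = 0.007361
x = cos φ₁ sin φ₂ − sin φ₁ cos φ₂ cos Δλ = -0.006698
θ = atan2(y, x) = 132.3004° → 132.3004° (mod 360°)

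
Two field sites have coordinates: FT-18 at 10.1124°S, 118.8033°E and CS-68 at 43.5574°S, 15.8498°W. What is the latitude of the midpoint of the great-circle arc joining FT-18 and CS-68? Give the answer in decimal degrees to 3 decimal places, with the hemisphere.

Bx = cos φ₂ cos Δλ = -0.509317,  By = cos φ₂ sin Δλ = -0.515522
φₘ = atan2(sin φ₁ + sin φ₂, √((cos φ₁ + Bx)² + By²)) = -50.96389°
λₘ = λ₁ + atan2(By, cos φ₁ + Bx) = 71.46952°

50.964°S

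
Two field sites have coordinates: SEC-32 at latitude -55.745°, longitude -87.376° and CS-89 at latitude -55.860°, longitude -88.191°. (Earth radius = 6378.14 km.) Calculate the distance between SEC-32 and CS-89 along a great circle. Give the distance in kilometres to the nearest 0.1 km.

52.6 km

Δφ = -0.1150°,  Δλ = -0.8150°
a = sin²(Δφ/2) + cos φ₁ cos φ₂ sin²(Δλ/2) = 0.000017
c = 2·arcsin(√a) = 0.008243 rad = 0.4723°
d = R·c = 6378.14 × 0.008243 = 52.6 km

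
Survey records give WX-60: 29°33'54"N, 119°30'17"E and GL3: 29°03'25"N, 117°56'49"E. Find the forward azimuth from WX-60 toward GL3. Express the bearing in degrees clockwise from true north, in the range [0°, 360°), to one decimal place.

249.9°

WX-60: φ = +29.56500°, λ = +119.50472°
GL3: φ = +29.05694°, λ = +117.94694°
Δλ = -1.5578°
y = sin Δλ · cos φ₂ = -0.023763
x = cos φ₁ sin φ₂ − sin φ₁ cos φ₂ cos Δλ = -0.008708
θ = atan2(y, x) = -110.1245° → 249.8755° (mod 360°)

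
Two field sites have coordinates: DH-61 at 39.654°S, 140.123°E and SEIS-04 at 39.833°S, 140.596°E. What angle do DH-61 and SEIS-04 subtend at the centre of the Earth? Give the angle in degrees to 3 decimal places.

0.405°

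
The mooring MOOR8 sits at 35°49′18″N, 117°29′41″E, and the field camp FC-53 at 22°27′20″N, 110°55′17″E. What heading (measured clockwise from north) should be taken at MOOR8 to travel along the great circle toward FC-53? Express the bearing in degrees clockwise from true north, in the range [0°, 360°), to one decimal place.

MOOR8: φ = +35.82167°, λ = +117.49472°
FC-53: φ = +22.45556°, λ = +110.92139°
Δλ = -6.5733°
y = sin Δλ · cos φ₂ = -0.105795
x = cos φ₁ sin φ₂ − sin φ₁ cos φ₂ cos Δλ = -0.227617
θ = atan2(y, x) = -155.0713° → 204.9287° (mod 360°)

204.9°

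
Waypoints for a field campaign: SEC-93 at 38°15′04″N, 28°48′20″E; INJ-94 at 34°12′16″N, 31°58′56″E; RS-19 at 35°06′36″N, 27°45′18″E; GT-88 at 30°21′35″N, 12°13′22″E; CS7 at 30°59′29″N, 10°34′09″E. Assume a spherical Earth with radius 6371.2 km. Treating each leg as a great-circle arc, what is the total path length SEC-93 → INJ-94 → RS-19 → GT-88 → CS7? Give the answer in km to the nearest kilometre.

2649 km

SEC-93: φ = +38.25111°, λ = +28.80556°
INJ-94: φ = +34.20444°, λ = +31.98222°
RS-19: φ = +35.11000°, λ = +27.75500°
GT-88: φ = +30.35972°, λ = +12.22278°
CS7: φ = +30.99139°, λ = +10.56917°
SEC-93→INJ-94: c = 0.083584 rad, d = 532.53 km
INJ-94→RS-19: c = 0.062707 rad, d = 399.52 km
RS-19→GT-88: c = 0.242308 rad, d = 1543.79 km
GT-88→CS7: c = 0.027160 rad, d = 173.04 km
Total = 532.53 + 399.52 + 1543.79 + 173.04 = 2648.88 km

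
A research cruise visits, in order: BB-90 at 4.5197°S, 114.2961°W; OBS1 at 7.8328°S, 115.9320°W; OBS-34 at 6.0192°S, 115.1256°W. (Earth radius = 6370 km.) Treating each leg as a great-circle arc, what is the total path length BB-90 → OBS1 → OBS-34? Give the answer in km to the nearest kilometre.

631 km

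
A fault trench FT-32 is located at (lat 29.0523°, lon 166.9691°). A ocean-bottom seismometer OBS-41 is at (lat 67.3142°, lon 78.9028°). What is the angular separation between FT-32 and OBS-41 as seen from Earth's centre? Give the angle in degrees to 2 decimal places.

62.65°

Δφ = 38.2619°,  Δλ = -88.0663°
a = sin²(Δφ/2) + cos φ₁ cos φ₂ sin²(Δλ/2) = 0.270293
c = 2·arcsin(√a) = 1.093460 rad = 62.6507°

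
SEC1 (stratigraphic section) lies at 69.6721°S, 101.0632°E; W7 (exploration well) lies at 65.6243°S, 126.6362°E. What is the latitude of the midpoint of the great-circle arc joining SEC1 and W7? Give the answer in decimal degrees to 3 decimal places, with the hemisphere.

Bx = cos φ₂ cos Δλ = 0.372287,  By = cos φ₂ sin Δλ = 0.178154
φₘ = atan2(sin φ₁ + sin φ₂, √((cos φ₁ + Bx)² + By²)) = -68.14596°
λₘ = λ₁ + atan2(By, cos φ₁ + Bx) = 114.96708°

68.146°S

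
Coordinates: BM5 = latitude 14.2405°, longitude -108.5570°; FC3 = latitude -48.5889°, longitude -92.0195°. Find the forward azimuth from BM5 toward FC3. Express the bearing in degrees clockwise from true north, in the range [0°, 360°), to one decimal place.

Δλ = 16.5375°
y = sin Δλ · cos φ₂ = 0.188279
x = cos φ₁ sin φ₂ − sin φ₁ cos φ₂ cos Δλ = -0.882920
θ = atan2(y, x) = 167.9622° → 167.9622° (mod 360°)

168.0°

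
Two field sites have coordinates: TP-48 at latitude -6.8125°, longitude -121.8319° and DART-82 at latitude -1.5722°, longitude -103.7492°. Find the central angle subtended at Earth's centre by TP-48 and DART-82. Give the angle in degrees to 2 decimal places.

Δφ = 5.2403°,  Δλ = 18.0827°
a = sin²(Δφ/2) + cos φ₁ cos φ₂ sin²(Δλ/2) = 0.026601
c = 2·arcsin(√a) = 0.327663 rad = 18.7737°

18.77°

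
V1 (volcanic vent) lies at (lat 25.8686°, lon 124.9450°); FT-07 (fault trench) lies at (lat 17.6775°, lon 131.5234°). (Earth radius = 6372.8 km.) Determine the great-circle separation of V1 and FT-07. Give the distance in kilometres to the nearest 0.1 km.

Δφ = -8.1911°,  Δλ = 6.5784°
a = sin²(Δφ/2) + cos φ₁ cos φ₂ sin²(Δλ/2) = 0.007923
c = 2·arcsin(√a) = 0.178259 rad = 10.2135°
d = R·c = 6372.8 × 0.178259 = 1136.0 km

1136.0 km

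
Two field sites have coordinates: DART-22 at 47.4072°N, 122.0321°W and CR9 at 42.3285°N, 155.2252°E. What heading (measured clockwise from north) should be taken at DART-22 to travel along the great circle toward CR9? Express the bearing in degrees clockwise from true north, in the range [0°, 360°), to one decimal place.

297.8°

Δλ = -82.7427°
y = sin Δλ · cos φ₂ = -0.733374
x = cos φ₁ sin φ₂ − sin φ₁ cos φ₂ cos Δλ = 0.386979
θ = atan2(y, x) = -62.1807° → 297.8193° (mod 360°)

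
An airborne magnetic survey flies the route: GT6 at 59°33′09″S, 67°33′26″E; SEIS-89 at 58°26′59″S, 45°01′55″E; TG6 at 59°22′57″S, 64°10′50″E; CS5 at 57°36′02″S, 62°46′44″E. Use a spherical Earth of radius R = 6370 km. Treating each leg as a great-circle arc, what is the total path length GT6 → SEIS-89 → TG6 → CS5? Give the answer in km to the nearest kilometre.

GT6: φ = -59.55250°, λ = +67.55722°
SEIS-89: φ = -58.44972°, λ = +45.03194°
TG6: φ = -59.38250°, λ = +64.18056°
CS5: φ = -57.60056°, λ = +62.77889°
GT6→SEIS-89: c = 0.202403 rad, d = 1289.31 km
SEIS-89→TG6: c = 0.172710 rad, d = 1100.16 km
TG6→CS5: c = 0.033624 rad, d = 214.19 km
Total = 1289.31 + 1100.16 + 214.19 = 2603.66 km

2604 km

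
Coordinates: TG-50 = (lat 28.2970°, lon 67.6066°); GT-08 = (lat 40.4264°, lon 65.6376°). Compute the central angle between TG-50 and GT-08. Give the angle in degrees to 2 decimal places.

Δφ = 12.1294°,  Δλ = -1.9690°
a = sin²(Δφ/2) + cos φ₁ cos φ₂ sin²(Δλ/2) = 0.011360
c = 2·arcsin(√a) = 0.213573 rad = 12.2368°

12.24°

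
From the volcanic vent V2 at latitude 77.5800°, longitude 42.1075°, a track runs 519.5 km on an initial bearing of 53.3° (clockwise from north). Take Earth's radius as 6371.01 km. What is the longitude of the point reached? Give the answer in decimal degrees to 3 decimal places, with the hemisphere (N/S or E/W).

63.486°E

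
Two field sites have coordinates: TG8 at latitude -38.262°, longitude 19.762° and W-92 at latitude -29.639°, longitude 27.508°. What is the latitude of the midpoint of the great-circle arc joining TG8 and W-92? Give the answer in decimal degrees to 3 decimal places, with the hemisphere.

Bx = cos φ₂ cos Δλ = 0.861228,  By = cos φ₂ sin Δλ = 0.117147
φₘ = atan2(sin φ₁ + sin φ₂, √((cos φ₁ + Bx)² + By²)) = -34.01106°
λₘ = λ₁ + atan2(By, cos φ₁ + Bx) = 23.83188°

34.011°S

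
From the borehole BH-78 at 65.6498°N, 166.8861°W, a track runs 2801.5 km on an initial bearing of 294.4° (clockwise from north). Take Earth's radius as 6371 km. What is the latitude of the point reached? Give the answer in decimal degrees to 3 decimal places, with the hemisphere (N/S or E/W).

δ = d/R = 2801.5/6371 = 0.439727 rad
φ₂ = arcsin(sin φ₁ cos δ + cos φ₁ sin δ cos θ)
   = arcsin(0.91104·0.90487 + 0.41231·0.42569·0.41310) = 63.75100°
λ₂ = λ₁ + atan2(sin θ sin δ cos φ₁, cos δ − sin φ₁ sin φ₂) = 131.88585°

63.751°N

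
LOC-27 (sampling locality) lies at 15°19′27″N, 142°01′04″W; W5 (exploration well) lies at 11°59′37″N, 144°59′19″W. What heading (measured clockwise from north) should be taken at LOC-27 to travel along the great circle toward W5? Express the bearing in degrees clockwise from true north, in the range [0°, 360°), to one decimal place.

221.3°

LOC-27: φ = +15.32417°, λ = -142.01778°
W5: φ = +11.99361°, λ = -144.98861°
Δλ = -2.9708°
y = sin Δλ · cos φ₂ = -0.050696
x = cos φ₁ sin φ₂ − sin φ₁ cos φ₂ cos Δλ = -0.057749
θ = atan2(y, x) = -138.7210° → 221.2790° (mod 360°)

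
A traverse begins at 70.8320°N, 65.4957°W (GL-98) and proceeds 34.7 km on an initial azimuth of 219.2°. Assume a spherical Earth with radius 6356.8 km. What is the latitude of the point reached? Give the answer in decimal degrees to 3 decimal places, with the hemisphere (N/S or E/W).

70.589°N

δ = d/R = 34.7/6356.8 = 0.005459 rad
φ₂ = arcsin(sin φ₁ cos δ + cos φ₁ sin δ cos θ)
   = arcsin(0.94456·0.99999 + 0.32834·0.00546·-0.77494) = 70.58866°
λ₂ = λ₁ + atan2(sin θ sin δ cos φ₁, cos δ − sin φ₁ sin φ₂) = -66.09049°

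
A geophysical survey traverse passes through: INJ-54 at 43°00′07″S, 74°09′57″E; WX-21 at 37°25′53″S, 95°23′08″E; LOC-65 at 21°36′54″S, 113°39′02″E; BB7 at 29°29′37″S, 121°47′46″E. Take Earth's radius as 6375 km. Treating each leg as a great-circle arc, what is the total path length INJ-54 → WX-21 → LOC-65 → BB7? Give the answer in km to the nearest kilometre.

5584 km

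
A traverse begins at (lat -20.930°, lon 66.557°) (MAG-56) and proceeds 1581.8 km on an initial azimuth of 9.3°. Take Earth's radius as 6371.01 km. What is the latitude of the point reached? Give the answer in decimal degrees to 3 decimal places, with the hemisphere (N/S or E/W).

6.879°S

δ = d/R = 1581.8/6371.01 = 0.248281 rad
φ₂ = arcsin(sin φ₁ cos δ + cos φ₁ sin δ cos θ)
   = arcsin(-0.35723·0.96934 + 0.93402·0.24574·0.98686) = -6.87863°
λ₂ = λ₁ + atan2(sin θ sin δ cos φ₁, cos δ − sin φ₁ sin φ₂) = 68.84945°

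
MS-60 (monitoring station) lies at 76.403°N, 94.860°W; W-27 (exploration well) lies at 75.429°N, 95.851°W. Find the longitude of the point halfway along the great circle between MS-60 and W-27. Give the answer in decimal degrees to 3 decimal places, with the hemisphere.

Bx = cos φ₂ cos Δλ = 0.251542,  By = cos φ₂ sin Δλ = -0.004351
φₘ = atan2(sin φ₁ + sin φ₂, √((cos φ₁ + Bx)² + By²)) = 75.91651°
λₘ = λ₁ + atan2(By, cos φ₁ + Bx) = -95.37229°

95.372°W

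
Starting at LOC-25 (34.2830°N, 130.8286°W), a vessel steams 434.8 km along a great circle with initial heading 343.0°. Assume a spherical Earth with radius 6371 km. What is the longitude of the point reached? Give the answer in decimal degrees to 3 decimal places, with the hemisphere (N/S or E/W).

δ = d/R = 434.8/6371 = 0.068247 rad
φ₂ = arcsin(sin φ₁ cos δ + cos φ₁ sin δ cos θ)
   = arcsin(0.56328·0.99767 + 0.82627·0.06819·0.95630) = 38.01398°
λ₂ = λ₁ + atan2(sin θ sin δ cos φ₁, cos δ − sin φ₁ sin φ₂) = -132.27871°

132.279°W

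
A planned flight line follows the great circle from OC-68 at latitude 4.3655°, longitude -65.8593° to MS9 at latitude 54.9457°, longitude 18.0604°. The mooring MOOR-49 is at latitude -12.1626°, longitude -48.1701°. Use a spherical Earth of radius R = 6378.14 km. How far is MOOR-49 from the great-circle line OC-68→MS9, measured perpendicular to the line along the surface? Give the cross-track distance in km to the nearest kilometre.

2657 km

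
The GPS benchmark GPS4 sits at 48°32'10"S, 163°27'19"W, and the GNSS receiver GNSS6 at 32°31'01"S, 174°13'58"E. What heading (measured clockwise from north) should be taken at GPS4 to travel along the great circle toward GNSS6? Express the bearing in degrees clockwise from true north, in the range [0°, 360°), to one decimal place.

GPS4: φ = -48.53611°, λ = -163.45528°
GNSS6: φ = -32.51694°, λ = +174.23278°
Δλ = -22.3119°
y = sin Δλ · cos φ₂ = -0.320132
x = cos φ₁ sin φ₂ − sin φ₁ cos φ₂ cos Δλ = 0.228649
θ = atan2(y, x) = -54.4643° → 305.5357° (mod 360°)

305.5°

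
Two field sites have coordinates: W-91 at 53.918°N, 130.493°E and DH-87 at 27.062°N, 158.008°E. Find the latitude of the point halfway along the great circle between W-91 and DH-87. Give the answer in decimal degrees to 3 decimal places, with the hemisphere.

41.280°N

Bx = cos φ₂ cos Δλ = 0.789789,  By = cos φ₂ sin Δλ = 0.411401
φₘ = atan2(sin φ₁ + sin φ₂, √((cos φ₁ + Bx)² + By²)) = 41.28002°
λₘ = λ₁ + atan2(By, cos φ₁ + Bx) = 147.10762°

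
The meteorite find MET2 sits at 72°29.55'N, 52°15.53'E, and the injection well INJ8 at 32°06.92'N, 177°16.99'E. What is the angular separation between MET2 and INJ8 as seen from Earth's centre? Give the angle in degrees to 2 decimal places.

MET2: φ = +72.49250°, λ = +52.25883°
INJ8: φ = +32.11533°, λ = +177.28317°
Δφ = -40.3772°,  Δλ = 125.0243°
a = sin²(Δφ/2) + cos φ₁ cos φ₂ sin²(Δλ/2) = 0.319618
c = 2·arcsin(√a) = 1.201709 rad = 68.8528°

68.85°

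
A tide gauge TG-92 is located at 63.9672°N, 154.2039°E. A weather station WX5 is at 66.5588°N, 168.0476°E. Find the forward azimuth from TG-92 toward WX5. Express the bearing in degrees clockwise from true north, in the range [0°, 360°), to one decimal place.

Δλ = 13.8437°
y = sin Δλ · cos φ₂ = 0.095185
x = cos φ₁ sin φ₂ − sin φ₁ cos φ₂ cos Δλ = 0.055600
θ = atan2(y, x) = 59.7099° → 59.7099° (mod 360°)

59.7°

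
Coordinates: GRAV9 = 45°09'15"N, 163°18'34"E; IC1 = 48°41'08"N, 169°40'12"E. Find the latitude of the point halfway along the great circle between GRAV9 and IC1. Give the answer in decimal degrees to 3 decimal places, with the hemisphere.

46.964°N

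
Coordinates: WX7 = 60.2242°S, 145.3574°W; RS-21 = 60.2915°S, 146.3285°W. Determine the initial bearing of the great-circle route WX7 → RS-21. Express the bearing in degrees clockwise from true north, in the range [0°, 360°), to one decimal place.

261.6°

Δλ = -0.9711°
y = sin Δλ · cos φ₂ = -0.008399
x = cos φ₁ sin φ₂ − sin φ₁ cos φ₂ cos Δλ = -0.001236
θ = atan2(y, x) = -98.3739° → 261.6261° (mod 360°)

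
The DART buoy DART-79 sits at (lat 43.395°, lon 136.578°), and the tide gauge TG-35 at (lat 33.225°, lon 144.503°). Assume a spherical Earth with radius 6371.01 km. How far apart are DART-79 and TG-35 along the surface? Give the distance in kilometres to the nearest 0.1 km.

1324.0 km

Δφ = -10.1700°,  Δλ = 7.9250°
a = sin²(Δφ/2) + cos φ₁ cos φ₂ sin²(Δλ/2) = 0.010759
c = 2·arcsin(√a) = 0.207821 rad = 11.9073°
d = R·c = 6371.01 × 0.207821 = 1324.0 km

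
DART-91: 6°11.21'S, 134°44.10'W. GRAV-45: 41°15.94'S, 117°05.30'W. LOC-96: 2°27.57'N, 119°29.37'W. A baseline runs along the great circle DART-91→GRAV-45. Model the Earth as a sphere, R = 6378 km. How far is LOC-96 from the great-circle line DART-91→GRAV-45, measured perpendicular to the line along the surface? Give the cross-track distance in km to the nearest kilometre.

1931 km

DART-91: φ = -6.18683°, λ = -134.73500°
GRAV-45: φ = -41.26567°, λ = -117.08833°
LOC-96: φ = +2.45950°, λ = -119.48950°
δ₁₃ = central angle DART-91→LOC-96 = 0.305554 rad  (haversine)
θ₁₃ = bearing DART-91→LOC-96 = 60.847°,  θ₁₂ = bearing DART-91→GRAV-45 = 158.502°
dₓₜ = R·arcsin(sin δ₁₃ · sin(θ₁₃ − θ₁₂)) = 6378·arcsin(0.30082·sin(-97.655°)) = -1930.904 km
|dₓₜ| = 1930.904 km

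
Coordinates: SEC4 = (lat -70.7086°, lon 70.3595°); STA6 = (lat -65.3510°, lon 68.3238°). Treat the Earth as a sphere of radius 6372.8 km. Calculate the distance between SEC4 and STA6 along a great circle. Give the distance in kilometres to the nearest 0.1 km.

Δφ = 5.3576°,  Δλ = -2.0357°
a = sin²(Δφ/2) + cos φ₁ cos φ₂ sin²(Δλ/2) = 0.002228
c = 2·arcsin(√a) = 0.094434 rad = 5.4107°
d = R·c = 6372.8 × 0.094434 = 601.8 km

601.8 km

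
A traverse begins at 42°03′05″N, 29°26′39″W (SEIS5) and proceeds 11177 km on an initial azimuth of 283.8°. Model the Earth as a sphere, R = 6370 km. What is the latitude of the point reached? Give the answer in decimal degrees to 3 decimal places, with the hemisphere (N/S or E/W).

2.963°N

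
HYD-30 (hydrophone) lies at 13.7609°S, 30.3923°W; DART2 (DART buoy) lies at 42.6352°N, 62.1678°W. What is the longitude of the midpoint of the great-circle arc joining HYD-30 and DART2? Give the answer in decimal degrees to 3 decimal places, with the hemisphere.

44.030°W

Bx = cos φ₂ cos Δλ = 0.625416,  By = cos φ₂ sin Δλ = -0.387404
φₘ = atan2(sin φ₁ + sin φ₂, √((cos φ₁ + Bx)² + By²)) = 14.97419°
λₘ = λ₁ + atan2(By, cos φ₁ + Bx) = -44.03021°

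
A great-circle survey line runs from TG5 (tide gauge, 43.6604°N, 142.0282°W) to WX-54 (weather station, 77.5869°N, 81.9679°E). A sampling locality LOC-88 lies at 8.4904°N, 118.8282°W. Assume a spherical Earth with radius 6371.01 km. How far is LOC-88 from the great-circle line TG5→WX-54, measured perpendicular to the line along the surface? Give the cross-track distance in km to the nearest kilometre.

δ₁₃ = central angle TG5→LOC-88 = 0.708119 rad  (haversine)
θ₁₃ = bearing TG5→LOC-88 = 143.198°,  θ₁₂ = bearing TG5→WX-54 = 349.597°
dₓₜ = R·arcsin(sin δ₁₃ · sin(θ₁₃ − θ₁₂)) = 6371.01·arcsin(0.65041·sin(-206.399°)) = 1869.064 km
|dₓₜ| = 1869.064 km

1869 km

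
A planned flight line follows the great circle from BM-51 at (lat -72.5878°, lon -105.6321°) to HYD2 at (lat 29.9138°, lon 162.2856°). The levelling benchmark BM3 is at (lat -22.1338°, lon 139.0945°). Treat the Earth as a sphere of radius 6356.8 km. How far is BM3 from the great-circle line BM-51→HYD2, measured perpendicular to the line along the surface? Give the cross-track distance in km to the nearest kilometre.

4088 km

δ₁₃ = central angle BM-51→BM3 = 1.327233 rad  (haversine)
θ₁₃ = bearing BM-51→BM3 = 239.668°,  θ₁₂ = bearing BM-51→HYD2 = 277.834°
dₓₜ = R·arcsin(sin δ₁₃ · sin(θ₁₃ − θ₁₂)) = 6356.8·arcsin(0.97048·sin(-38.166°)) = -4088.231 km
|dₓₜ| = 4088.231 km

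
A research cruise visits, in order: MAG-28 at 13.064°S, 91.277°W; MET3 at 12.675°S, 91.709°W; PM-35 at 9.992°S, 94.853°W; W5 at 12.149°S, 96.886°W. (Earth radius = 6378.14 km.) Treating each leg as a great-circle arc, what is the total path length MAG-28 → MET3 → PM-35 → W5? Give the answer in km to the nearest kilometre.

846 km

MAG-28→MET3: c = 0.010006 rad, d = 63.82 km
MET3→PM-35: c = 0.071323 rad, d = 454.91 km
PM-35→W5: c = 0.051281 rad, d = 327.08 km
Total = 63.82 + 454.91 + 327.08 = 845.80 km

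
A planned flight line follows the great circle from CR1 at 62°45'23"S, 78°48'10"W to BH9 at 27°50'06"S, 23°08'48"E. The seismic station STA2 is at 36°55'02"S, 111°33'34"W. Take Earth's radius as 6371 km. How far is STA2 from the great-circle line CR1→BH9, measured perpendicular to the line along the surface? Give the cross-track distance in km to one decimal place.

787.9 km

CR1: φ = -62.75639°, λ = -78.80278°
BH9: φ = -27.83500°, λ = +23.14667°
STA2: φ = -36.91722°, λ = -111.55944°
δ₁₃ = central angle CR1→STA2 = 0.570151 rad  (haversine)
θ₁₃ = bearing CR1→STA2 = 306.731°,  θ₁₂ = bearing CR1→BH9 = 113.520°
dₓₜ = R·arcsin(sin δ₁₃ · sin(θ₁₃ − θ₁₂)) = 6371·arcsin(0.53976·sin(193.211°)) = -787.926 km
|dₓₜ| = 787.926 km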